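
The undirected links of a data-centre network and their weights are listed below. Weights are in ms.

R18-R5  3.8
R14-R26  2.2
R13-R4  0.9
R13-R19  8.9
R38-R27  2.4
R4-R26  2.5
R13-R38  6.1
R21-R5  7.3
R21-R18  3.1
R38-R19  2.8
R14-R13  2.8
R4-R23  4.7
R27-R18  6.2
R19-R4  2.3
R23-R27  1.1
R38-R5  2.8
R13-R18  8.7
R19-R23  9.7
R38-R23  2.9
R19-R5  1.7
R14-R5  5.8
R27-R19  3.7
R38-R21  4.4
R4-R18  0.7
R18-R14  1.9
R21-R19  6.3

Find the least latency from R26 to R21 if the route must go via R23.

14.5 ms

Shortest R26→R23: R26 → R4 → R23 = 7.2
Best R23 to R21: R23 → R38 → R21 costing 7.3
Total via R23: 7.2 + 7.3 = 14.5 ms.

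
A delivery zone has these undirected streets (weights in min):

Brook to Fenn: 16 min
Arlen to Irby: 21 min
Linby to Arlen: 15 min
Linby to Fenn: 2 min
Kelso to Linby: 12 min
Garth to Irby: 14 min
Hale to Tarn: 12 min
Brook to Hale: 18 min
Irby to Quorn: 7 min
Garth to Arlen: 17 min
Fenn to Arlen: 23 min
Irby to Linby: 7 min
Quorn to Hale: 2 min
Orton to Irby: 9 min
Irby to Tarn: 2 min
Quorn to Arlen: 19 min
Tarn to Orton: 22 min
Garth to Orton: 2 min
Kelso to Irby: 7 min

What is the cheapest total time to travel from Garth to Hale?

20 min

Running Dijkstra from Garth:
Garth: 0
Orton: 2  (via Garth)
Irby: 11  (via Orton)
Tarn: 13  (via Irby)
Arlen: 17  (via Garth)
Quorn: 18  (via Irby)
Linby: 18  (via Irby)
Kelso: 18  (via Irby)
Fenn: 20  (via Linby)
Hale: 20  (via Quorn)
Shortest route: Garth–Orton–Irby–Quorn–Hale = 20 min.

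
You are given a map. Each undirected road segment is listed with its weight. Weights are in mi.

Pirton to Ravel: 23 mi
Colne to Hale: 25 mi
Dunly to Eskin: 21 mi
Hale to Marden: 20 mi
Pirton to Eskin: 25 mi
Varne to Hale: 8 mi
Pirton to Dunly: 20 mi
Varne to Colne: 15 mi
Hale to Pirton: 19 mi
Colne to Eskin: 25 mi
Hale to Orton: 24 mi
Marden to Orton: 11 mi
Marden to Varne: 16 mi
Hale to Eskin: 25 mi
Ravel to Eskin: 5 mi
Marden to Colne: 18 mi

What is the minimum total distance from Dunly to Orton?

63 mi

Running Dijkstra from Dunly:
Dunly: 0
Pirton: 20  (via Dunly)
Eskin: 21  (via Dunly)
Ravel: 26  (via Eskin)
Hale: 39  (via Pirton)
Colne: 46  (via Eskin)
Varne: 47  (via Hale)
Marden: 59  (via Hale)
Orton: 63  (via Hale)
Shortest route: Dunly–Pirton–Hale–Orton = 63 mi.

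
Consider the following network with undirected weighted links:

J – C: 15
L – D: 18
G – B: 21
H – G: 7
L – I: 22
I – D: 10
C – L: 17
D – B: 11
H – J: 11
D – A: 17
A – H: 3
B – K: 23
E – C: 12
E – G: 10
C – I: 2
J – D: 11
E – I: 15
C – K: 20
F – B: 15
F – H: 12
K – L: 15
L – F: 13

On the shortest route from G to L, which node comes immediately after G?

H

Compare a few routes:
G - E - C - L: 10+12+17 = 39
G - E - I - C - L: 10+15+2+17 = 44
G - H - F - L: 7+12+13 = 32
The minimum is 32 via G - H - F - L.
So from G the first move is to H.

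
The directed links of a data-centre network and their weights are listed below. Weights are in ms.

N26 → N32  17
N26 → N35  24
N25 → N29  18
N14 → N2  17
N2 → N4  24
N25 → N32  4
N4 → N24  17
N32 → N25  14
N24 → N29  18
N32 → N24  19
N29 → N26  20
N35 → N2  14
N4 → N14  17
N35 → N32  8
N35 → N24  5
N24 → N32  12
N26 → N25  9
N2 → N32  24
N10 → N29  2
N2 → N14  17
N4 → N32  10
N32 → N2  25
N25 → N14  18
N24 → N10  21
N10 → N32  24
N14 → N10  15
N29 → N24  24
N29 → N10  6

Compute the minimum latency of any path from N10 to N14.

Candidate routes:
N10 - N32 - N2 - N14: 24+25+17 = 66
N10 - N29 - N26 - N25 - N14: 2+20+9+18 = 49
N10 - N32 - N25 - N14: 24+14+18 = 56
Cheapest is N10 - N29 - N26 - N25 - N14 at 49 ms.

49 ms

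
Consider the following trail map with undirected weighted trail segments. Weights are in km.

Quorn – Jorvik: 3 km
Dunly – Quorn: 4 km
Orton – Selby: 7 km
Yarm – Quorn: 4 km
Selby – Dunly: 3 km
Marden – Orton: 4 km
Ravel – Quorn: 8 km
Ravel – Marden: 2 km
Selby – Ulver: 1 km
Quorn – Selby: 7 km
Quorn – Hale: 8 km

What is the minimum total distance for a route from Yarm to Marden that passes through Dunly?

Best Yarm to Dunly: Yarm → Quorn → Dunly costing 8
Best Dunly to Marden: Dunly → Selby → Orton → Marden costing 14
Total via Dunly: 8 + 14 = 22 km.

22 km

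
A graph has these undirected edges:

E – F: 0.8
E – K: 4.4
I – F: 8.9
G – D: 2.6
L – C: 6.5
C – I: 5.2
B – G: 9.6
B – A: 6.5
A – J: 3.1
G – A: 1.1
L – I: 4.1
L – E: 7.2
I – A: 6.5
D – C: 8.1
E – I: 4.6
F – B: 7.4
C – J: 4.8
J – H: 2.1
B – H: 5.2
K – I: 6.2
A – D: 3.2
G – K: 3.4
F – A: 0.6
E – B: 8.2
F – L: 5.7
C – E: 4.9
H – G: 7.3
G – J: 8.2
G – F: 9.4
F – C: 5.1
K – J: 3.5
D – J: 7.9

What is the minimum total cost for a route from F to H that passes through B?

Shortest F→B: F–A–B = 7.1
Shortest B→H: B–H = 5.2
Total via B: 7.1 + 5.2 = 12.3.

12.3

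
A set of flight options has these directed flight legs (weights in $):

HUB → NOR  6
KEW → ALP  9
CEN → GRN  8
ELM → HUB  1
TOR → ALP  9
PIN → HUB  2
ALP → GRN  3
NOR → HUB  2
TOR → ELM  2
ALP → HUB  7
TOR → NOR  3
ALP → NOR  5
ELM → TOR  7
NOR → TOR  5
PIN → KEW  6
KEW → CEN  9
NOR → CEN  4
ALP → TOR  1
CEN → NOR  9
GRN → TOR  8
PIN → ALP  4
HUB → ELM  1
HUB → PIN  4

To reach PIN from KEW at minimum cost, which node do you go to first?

Compare a few routes:
KEW–ALP–TOR–ELM–HUB–PIN: 9+1+2+1+4 = 17
KEW–ALP–NOR–HUB–PIN: 9+5+2+4 = 20
KEW–ALP–TOR–NOR–HUB–PIN: 9+1+3+2+4 = 19
The minimum is $17 via KEW–ALP–TOR–ELM–HUB–PIN.
So from KEW the first move is to ALP.

ALP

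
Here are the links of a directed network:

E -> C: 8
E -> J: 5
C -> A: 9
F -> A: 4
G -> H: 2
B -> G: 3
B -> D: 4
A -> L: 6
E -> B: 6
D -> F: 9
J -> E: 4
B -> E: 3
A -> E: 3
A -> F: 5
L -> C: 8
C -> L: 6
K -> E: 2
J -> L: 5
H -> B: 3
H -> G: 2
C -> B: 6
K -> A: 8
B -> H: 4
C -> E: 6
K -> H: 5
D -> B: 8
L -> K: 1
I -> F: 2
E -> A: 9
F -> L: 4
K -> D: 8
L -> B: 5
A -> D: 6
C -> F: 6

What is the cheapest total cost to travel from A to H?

Shortest distances from A:
A: 0
E: 3  (via A)
F: 5  (via A)
D: 6  (via A)
L: 6  (via A)
K: 7  (via L)
J: 8  (via E)
B: 9  (via E)
C: 11  (via E)
G: 12  (via B)
H: 12  (via K)
Shortest route: A → L → K → H = 12.

12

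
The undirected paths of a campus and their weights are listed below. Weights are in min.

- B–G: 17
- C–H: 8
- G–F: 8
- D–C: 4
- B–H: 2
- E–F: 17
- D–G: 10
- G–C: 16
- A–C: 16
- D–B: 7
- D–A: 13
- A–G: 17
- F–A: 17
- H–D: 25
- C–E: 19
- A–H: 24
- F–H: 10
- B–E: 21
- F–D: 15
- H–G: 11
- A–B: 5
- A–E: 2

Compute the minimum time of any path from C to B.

Settle nodes by increasing distance from C:
C: 0
D: 4  (via C)
H: 8  (via C)
B: 10  (via H)
Shortest route: C → H → B = 10 min.

10 min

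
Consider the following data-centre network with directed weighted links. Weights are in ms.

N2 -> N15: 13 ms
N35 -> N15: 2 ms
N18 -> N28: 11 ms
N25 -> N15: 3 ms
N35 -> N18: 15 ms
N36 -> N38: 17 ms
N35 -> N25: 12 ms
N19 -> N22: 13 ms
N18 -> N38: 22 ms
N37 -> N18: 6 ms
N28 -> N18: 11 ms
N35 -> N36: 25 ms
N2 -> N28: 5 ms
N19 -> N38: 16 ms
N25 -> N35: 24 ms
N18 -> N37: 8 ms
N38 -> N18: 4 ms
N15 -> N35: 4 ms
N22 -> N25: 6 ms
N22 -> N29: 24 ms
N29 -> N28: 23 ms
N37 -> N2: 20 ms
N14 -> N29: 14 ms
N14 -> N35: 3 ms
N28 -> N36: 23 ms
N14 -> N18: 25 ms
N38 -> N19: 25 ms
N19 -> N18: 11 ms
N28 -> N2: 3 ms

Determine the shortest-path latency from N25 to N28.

Compare a few routes:
N25–N35–N18–N28: 24+15+11 = 50
N25–N15–N35–N18–N28: 3+4+15+11 = 33
N25–N15–N35–N36–N38–N18–N28: 3+4+25+17+4+11 = 64
N25–N15–N35–N18–N37–N2–N28: 3+4+15+8+20+5 = 55
Cheapest is N25–N15–N35–N18–N28 at 33 ms.

33 ms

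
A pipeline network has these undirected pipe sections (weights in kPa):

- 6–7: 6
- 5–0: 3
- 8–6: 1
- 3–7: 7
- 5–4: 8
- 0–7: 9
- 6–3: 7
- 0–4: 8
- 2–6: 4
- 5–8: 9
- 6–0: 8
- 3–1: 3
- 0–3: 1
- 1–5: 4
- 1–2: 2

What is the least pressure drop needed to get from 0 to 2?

Shortest distances from 0:
0: 0
3: 1  (via 0)
5: 3  (via 0)
1: 4  (via 3)
2: 6  (via 1)
Shortest route: 0–3–1–2 = 6 kPa.

6 kPa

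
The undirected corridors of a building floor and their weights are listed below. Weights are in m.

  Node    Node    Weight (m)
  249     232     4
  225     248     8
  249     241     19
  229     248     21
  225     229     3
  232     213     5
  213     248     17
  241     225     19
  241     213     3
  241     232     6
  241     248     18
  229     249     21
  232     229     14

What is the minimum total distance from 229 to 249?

18 m

Shortest distances from 229:
229: 0
225: 3  (via 229)
248: 11  (via 225)
232: 14  (via 229)
249: 18  (via 232)
Shortest route: 229 → 232 → 249 = 18 m.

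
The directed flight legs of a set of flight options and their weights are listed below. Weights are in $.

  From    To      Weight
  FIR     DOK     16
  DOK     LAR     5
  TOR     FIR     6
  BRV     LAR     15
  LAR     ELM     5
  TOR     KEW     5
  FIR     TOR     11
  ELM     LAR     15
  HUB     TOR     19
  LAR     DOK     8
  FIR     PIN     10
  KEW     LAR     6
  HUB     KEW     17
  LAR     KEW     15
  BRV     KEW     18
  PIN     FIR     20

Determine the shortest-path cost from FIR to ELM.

Shortest distances from FIR:
FIR: 0
PIN: 10  (via FIR)
TOR: 11  (via FIR)
KEW: 16  (via TOR)
DOK: 16  (via FIR)
LAR: 21  (via DOK)
ELM: 26  (via LAR)
Shortest route: FIR–DOK–LAR–ELM = $26.

$26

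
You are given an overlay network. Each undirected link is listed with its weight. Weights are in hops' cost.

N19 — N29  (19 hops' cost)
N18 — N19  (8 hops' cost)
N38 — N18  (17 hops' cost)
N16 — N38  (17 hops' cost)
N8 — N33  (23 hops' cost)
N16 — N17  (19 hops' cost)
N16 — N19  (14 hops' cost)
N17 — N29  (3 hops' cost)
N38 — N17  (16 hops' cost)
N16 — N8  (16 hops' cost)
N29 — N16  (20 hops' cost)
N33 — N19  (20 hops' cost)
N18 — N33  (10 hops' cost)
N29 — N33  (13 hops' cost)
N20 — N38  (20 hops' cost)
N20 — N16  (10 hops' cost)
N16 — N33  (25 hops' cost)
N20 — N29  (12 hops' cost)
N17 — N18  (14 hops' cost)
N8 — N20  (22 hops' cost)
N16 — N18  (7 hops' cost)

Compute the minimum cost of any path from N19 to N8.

Compare a few routes:
N19–N18–N33–N8: 8+10+23 = 41
N19–N16–N8: 14+16 = 30
N19–N18–N16–N8: 8+7+16 = 31
The minimum is 30 hops' cost via N19–N16–N8.

30 hops' cost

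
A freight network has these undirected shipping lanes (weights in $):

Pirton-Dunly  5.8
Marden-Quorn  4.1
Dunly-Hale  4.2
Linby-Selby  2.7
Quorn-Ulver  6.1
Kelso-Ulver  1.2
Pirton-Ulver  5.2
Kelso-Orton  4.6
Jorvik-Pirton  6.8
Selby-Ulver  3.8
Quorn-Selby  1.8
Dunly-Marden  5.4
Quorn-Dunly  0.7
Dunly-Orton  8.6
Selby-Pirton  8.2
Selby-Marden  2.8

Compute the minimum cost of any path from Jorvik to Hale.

Settle nodes by increasing distance from Jorvik:
Jorvik: 0
Pirton: 6.8  (via Jorvik)
Ulver: 12  (via Pirton)
Dunly: 12.6  (via Pirton)
Kelso: 13.2  (via Ulver)
Quorn: 13.3  (via Dunly)
Selby: 15  (via Pirton)
Hale: 16.8  (via Dunly)
Shortest route: Jorvik → Pirton → Dunly → Hale = $16.8.

$16.8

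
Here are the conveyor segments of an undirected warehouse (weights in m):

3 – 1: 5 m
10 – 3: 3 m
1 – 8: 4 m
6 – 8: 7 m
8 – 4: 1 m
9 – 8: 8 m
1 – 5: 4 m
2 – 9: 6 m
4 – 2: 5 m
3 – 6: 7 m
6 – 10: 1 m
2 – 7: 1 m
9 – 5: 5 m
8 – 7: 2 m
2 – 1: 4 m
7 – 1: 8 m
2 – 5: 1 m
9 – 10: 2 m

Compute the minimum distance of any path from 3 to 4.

Candidate routes:
3 → 1 → 2 → 7 → 8 → 4: 5+4+1+2+1 = 13
3 → 10 → 6 → 8 → 4: 3+1+7+1 = 12
3 → 1 → 2 → 4: 5+4+5 = 14
3 → 1 → 8 → 4: 5+4+1 = 10
Cheapest is 3 → 1 → 8 → 4 at 10 m.

10 m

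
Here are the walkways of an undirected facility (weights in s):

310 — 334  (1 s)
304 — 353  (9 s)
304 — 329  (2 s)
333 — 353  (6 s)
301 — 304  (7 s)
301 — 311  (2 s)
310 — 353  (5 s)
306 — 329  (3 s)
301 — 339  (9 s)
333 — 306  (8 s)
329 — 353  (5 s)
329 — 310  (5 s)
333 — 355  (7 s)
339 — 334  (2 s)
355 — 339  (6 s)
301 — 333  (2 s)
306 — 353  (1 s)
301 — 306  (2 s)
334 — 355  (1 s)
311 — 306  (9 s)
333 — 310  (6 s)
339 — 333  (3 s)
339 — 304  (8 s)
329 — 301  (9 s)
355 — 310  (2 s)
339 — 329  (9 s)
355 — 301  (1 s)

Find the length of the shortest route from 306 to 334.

4 s

Shortest distances from 306:
306: 0
353: 1  (via 306)
301: 2  (via 306)
355: 3  (via 301)
329: 3  (via 306)
334: 4  (via 355)
Shortest route: 306–301–355–334 = 4 s.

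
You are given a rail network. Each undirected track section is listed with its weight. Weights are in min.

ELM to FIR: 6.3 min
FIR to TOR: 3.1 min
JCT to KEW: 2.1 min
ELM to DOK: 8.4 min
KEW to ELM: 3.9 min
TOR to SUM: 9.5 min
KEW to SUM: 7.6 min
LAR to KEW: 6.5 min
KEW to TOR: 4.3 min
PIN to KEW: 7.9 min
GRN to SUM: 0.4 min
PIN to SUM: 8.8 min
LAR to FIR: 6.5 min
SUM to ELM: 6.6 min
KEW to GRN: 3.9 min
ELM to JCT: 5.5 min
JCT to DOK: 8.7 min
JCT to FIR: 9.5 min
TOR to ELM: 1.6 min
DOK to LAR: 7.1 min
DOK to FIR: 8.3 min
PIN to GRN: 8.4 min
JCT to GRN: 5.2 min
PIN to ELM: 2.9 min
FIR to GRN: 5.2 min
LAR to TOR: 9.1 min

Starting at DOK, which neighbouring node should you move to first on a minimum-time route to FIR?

FIR

Candidate routes:
DOK - ELM - TOR - FIR: 8.4+1.6+3.1 = 13.1
DOK - FIR: 8.3 = 8.3
DOK - LAR - FIR: 7.1+6.5 = 13.6
DOK - ELM - FIR: 8.4+6.3 = 14.7
Cheapest is DOK - FIR at 8.3 min.
So from DOK the first move is to FIR.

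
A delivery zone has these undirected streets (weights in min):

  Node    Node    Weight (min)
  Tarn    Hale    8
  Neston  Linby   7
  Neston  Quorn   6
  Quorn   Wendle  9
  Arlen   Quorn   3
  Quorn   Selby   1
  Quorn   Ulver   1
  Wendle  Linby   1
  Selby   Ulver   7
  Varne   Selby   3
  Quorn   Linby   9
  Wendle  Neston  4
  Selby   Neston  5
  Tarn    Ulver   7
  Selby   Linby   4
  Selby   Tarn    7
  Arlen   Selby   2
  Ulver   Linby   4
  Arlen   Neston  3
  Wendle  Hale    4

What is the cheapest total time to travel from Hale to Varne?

12 min

Shortest distances from Hale:
Hale: 0
Wendle: 4  (via Hale)
Linby: 5  (via Wendle)
Tarn: 8  (via Hale)
Neston: 8  (via Wendle)
Ulver: 9  (via Linby)
Selby: 9  (via Linby)
Quorn: 10  (via Ulver)
Arlen: 11  (via Neston)
Varne: 12  (via Selby)
Shortest route: Hale–Wendle–Linby–Selby–Varne = 12 min.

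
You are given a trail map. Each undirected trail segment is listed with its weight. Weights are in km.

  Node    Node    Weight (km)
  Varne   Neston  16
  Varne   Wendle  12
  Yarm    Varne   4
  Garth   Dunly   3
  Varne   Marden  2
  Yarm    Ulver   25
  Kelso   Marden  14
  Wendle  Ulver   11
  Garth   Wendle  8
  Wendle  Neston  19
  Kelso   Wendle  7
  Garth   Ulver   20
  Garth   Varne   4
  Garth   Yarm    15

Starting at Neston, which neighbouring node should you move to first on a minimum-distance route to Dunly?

Varne

Candidate routes:
Neston → Wendle → Varne → Garth → Dunly: 19+12+4+3 = 38
Neston → Varne → Yarm → Garth → Dunly: 16+4+15+3 = 38
Neston → Varne → Garth → Dunly: 16+4+3 = 23
Neston → Wendle → Garth → Dunly: 19+8+3 = 30
Cheapest is Neston → Varne → Garth → Dunly at 23 km.
So from Neston the first move is to Varne.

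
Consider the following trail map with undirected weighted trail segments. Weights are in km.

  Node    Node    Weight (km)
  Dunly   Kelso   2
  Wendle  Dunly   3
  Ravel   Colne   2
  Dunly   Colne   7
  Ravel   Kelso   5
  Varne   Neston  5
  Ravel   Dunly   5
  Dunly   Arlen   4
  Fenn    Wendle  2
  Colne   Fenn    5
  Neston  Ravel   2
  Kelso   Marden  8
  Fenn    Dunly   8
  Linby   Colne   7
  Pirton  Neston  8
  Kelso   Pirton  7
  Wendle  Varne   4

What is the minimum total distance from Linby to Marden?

22 km

Shortest distances from Linby:
Linby: 0
Colne: 7  (via Linby)
Ravel: 9  (via Colne)
Neston: 11  (via Ravel)
Fenn: 12  (via Colne)
Dunly: 14  (via Colne)
Wendle: 14  (via Fenn)
Kelso: 14  (via Ravel)
Varne: 16  (via Neston)
Arlen: 18  (via Dunly)
Pirton: 19  (via Neston)
Marden: 22  (via Kelso)
Shortest route: Linby → Colne → Ravel → Kelso → Marden = 22 km.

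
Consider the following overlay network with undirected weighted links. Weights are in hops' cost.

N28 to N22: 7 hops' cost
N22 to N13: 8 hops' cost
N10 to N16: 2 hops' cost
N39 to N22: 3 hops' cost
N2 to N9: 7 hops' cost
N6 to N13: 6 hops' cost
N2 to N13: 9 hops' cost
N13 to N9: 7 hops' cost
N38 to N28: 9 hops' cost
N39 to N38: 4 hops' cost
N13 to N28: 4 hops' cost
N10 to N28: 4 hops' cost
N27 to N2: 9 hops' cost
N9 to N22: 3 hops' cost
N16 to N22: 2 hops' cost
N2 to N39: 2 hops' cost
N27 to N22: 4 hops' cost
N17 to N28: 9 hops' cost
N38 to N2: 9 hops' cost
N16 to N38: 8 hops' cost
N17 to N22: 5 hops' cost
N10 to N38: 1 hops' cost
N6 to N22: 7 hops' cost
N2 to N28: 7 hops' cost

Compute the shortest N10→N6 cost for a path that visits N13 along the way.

14 hops' cost

Shortest N10→N13: N10 → N28 → N13 = 8
Shortest N13→N6: N13 → N6 = 6
Total via N13: 8 + 6 = 14 hops' cost.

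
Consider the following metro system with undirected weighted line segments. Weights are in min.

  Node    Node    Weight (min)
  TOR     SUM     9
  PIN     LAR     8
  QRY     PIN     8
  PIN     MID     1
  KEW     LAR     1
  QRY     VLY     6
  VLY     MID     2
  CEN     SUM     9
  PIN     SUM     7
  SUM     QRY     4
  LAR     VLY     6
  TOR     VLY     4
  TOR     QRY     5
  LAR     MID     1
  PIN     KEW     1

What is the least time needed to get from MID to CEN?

Enumerating some paths:
MID → LAR → KEW → PIN → SUM → CEN: 1+1+1+7+9 = 19
MID → PIN → SUM → CEN: 1+7+9 = 17
Cheapest is MID → PIN → SUM → CEN at 17 min.

17 min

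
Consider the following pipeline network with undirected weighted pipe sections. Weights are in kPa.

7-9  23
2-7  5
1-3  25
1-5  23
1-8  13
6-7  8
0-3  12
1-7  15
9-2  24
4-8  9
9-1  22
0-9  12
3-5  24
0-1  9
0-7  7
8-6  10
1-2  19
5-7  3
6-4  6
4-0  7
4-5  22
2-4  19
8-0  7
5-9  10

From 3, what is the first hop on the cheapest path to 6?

Compare a few routes:
3–0–4–6: 12+7+6 = 25
3–0–7–6: 12+7+8 = 27
Cheapest is 3–0–4–6 at 25 kPa.
So from 3 the first move is to 0.

0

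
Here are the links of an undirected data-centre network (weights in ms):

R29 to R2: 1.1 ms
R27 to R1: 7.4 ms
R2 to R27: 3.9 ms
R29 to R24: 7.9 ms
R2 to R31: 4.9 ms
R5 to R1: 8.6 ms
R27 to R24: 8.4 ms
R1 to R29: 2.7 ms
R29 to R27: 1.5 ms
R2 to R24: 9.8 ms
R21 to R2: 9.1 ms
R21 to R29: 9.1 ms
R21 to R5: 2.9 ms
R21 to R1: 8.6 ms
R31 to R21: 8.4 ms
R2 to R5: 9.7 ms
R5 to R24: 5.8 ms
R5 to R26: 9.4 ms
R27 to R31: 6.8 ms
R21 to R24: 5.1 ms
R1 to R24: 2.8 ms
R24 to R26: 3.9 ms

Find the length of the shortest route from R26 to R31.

15.4 ms

Running Dijkstra from R26:
R26: 0
R24: 3.9  (via R26)
R1: 6.7  (via R24)
R21: 9  (via R24)
R29: 9.4  (via R1)
R5: 9.4  (via R26)
R2: 10.5  (via R29)
R27: 10.9  (via R29)
R31: 15.4  (via R2)
Shortest route: R26 → R24 → R1 → R29 → R2 → R31 = 15.4 ms.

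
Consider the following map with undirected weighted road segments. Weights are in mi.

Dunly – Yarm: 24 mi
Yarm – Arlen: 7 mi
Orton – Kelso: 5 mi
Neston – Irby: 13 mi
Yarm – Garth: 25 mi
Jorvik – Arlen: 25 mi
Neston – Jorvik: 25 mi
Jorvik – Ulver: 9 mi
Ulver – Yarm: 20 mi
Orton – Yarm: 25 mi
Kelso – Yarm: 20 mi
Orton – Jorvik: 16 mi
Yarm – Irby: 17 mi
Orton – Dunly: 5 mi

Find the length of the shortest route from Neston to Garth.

Settle nodes by increasing distance from Neston:
Neston: 0
Irby: 13  (via Neston)
Jorvik: 25  (via Neston)
Yarm: 30  (via Irby)
Ulver: 34  (via Jorvik)
Arlen: 37  (via Yarm)
Orton: 41  (via Jorvik)
Kelso: 46  (via Orton)
Dunly: 46  (via Orton)
Garth: 55  (via Yarm)
Shortest route: Neston–Irby–Yarm–Garth = 55 mi.

55 mi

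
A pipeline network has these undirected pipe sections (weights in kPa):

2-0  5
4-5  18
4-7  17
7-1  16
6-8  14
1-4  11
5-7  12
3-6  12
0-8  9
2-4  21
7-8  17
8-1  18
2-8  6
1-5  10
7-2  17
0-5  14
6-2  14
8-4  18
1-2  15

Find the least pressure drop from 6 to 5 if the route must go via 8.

Shortest 6→8: 6–8 = 14
Best 8 to 5: 8–0–5 costing 23
Total via 8: 14 + 23 = 37 kPa.

37 kPa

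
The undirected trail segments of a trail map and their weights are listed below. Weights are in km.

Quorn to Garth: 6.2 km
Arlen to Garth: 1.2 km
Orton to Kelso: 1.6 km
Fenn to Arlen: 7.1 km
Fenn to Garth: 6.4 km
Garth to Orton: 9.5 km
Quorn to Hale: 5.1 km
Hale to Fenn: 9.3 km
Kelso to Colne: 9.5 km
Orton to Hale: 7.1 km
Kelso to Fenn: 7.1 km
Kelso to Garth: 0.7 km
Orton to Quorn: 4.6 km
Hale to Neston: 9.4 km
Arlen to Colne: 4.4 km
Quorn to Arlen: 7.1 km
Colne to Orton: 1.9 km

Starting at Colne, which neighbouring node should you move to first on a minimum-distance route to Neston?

Orton

Candidate routes:
Colne–Orton–Hale–Neston: 1.9+7.1+9.4 = 18.4
Colne–Orton–Quorn–Hale–Neston: 1.9+4.6+5.1+9.4 = 21
Colne–Arlen–Garth–Kelso–Orton–Hale–Neston: 4.4+1.2+0.7+1.6+7.1+9.4 = 24.4
Cheapest is Colne–Orton–Hale–Neston at 18.4 km.
So from Colne the first move is to Orton.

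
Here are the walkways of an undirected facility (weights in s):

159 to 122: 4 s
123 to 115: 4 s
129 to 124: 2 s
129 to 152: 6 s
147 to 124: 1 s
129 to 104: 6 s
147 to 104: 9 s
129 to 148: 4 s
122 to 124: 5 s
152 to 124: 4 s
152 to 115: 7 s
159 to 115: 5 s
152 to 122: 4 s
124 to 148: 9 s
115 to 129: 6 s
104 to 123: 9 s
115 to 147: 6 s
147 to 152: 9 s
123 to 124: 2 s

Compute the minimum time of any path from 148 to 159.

Candidate routes:
148 → 129 → 124 → 147 → 115 → 159: 4+2+1+6+5 = 18
148 → 129 → 124 → 152 → 122 → 159: 4+2+4+4+4 = 18
148 → 129 → 124 → 123 → 115 → 159: 4+2+2+4+5 = 17
148 → 129 → 115 → 159: 4+6+5 = 15
Cheapest is 148 → 129 → 115 → 159 at 15 s.

15 s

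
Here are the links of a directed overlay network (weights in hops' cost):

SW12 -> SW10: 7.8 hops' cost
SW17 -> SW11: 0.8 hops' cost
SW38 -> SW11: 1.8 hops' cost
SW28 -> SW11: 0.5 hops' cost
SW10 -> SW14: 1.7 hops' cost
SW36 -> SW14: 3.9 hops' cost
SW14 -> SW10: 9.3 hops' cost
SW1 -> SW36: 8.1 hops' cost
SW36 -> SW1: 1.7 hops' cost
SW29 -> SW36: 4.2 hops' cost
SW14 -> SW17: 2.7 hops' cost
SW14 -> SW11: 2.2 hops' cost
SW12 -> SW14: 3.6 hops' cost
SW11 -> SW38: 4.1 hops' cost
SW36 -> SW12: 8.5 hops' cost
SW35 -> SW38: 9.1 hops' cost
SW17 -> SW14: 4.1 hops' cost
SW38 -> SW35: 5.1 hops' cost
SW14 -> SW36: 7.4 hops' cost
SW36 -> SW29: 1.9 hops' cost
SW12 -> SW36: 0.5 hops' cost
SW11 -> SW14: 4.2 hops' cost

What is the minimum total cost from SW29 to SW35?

19.5 hops' cost

Enumerating some paths:
SW29–SW36–SW12–SW14–SW11–SW38–SW35: 4.2+8.5+3.6+2.2+4.1+5.1 = 27.7
SW29–SW36–SW14–SW11–SW38–SW35: 4.2+3.9+2.2+4.1+5.1 = 19.5
SW29–SW36–SW12–SW14–SW17–SW11–SW38–SW35: 4.2+8.5+3.6+2.7+0.8+4.1+5.1 = 29
SW29–SW36–SW14–SW17–SW11–SW38–SW35: 4.2+3.9+2.7+0.8+4.1+5.1 = 20.8
The minimum is 19.5 hops' cost via SW29–SW36–SW14–SW11–SW38–SW35.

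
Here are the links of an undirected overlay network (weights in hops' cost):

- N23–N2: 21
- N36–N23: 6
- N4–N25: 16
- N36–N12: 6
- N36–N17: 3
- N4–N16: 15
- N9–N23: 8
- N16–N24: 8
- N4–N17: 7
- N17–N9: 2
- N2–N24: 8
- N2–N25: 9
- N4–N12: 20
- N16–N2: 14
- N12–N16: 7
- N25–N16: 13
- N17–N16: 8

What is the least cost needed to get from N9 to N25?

Compare a few routes:
N9 - N17 - N4 - N25: 2+7+16 = 25
N9 - N17 - N16 - N25: 2+8+13 = 23
Cheapest is N9 - N17 - N16 - N25 at 23 hops' cost.

23 hops' cost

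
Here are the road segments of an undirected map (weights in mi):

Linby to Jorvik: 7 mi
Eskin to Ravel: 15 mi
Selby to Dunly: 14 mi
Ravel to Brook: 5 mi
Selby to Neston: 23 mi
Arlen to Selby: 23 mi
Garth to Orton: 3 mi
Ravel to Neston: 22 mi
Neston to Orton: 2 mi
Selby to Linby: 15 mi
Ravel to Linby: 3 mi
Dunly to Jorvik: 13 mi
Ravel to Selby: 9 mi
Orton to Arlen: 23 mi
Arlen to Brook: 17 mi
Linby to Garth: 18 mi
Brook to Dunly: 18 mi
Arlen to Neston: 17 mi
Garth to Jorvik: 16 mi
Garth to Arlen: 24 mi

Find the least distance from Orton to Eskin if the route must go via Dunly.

70 mi

Best Orton to Dunly: Orton → Garth → Jorvik → Dunly costing 32
Shortest Dunly→Eskin: Dunly → Selby → Ravel → Eskin = 38
Total via Dunly: 32 + 38 = 70 mi.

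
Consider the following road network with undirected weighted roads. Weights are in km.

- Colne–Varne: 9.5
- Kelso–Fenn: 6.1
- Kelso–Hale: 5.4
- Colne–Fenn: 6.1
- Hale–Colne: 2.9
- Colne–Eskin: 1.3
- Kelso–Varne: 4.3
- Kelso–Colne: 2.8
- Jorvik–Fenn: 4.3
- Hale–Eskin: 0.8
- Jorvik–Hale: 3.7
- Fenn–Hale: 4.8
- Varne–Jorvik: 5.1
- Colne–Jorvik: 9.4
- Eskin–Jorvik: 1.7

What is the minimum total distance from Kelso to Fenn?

Shortest distances from Kelso:
Kelso: 0
Colne: 2.8  (via Kelso)
Eskin: 4.1  (via Colne)
Varne: 4.3  (via Kelso)
Hale: 4.9  (via Eskin)
Jorvik: 5.8  (via Eskin)
Fenn: 6.1  (via Kelso)
Shortest route: Kelso → Fenn = 6.1 km.

6.1 km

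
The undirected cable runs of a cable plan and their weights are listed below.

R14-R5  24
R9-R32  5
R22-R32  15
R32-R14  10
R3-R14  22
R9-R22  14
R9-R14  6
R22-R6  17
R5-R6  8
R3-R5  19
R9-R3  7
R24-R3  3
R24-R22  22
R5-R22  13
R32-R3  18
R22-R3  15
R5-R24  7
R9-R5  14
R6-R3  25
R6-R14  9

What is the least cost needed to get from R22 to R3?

15

Running Dijkstra from R22:
R22: 0
R5: 13  (via R22)
R9: 14  (via R22)
R32: 15  (via R22)
R3: 15  (via R22)
Shortest route: R22 → R3 = 15.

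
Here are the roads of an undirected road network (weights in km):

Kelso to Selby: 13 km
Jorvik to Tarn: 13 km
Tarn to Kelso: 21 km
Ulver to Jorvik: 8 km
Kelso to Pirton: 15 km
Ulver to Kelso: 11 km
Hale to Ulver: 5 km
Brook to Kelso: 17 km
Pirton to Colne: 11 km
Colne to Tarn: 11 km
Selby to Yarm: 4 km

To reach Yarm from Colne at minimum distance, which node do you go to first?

Candidate routes:
Colne → Pirton → Kelso → Selby → Yarm: 11+15+13+4 = 43
Colne → Tarn → Kelso → Selby → Yarm: 11+21+13+4 = 49
Cheapest is Colne → Pirton → Kelso → Selby → Yarm at 43 km.
So from Colne the first move is to Pirton.

Pirton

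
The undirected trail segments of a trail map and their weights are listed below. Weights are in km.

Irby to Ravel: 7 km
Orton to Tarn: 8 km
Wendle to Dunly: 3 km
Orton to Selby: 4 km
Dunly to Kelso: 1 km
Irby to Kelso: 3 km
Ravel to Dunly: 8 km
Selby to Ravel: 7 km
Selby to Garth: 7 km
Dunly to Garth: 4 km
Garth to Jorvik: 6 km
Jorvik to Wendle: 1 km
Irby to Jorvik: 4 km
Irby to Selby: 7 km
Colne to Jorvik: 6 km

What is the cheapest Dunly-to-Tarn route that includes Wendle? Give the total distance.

Shortest Dunly→Wendle: Dunly → Wendle = 3
Best Wendle to Tarn: Wendle → Jorvik → Irby → Selby → Orton → Tarn costing 24
Total via Wendle: 3 + 24 = 27 km.

27 km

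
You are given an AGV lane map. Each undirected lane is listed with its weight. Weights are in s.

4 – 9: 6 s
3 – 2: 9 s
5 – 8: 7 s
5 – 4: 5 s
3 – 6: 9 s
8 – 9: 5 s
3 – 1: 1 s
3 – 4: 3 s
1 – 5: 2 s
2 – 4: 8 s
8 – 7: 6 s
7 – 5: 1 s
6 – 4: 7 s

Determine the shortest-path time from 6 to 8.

18 s

Running Dijkstra from 6:
6: 0
4: 7  (via 6)
3: 9  (via 6)
1: 10  (via 3)
5: 12  (via 4)
7: 13  (via 5)
9: 13  (via 4)
2: 15  (via 4)
8: 18  (via 9)
Shortest route: 6 → 4 → 9 → 8 = 18 s.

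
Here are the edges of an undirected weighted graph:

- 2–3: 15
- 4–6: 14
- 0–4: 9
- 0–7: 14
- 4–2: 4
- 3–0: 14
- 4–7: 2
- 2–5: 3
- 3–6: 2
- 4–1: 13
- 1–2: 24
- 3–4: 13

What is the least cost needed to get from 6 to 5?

Settle nodes by increasing distance from 6:
6: 0
3: 2  (via 6)
4: 14  (via 6)
0: 16  (via 3)
7: 16  (via 4)
2: 17  (via 3)
5: 20  (via 2)
Shortest route: 6 → 3 → 2 → 5 = 20.

20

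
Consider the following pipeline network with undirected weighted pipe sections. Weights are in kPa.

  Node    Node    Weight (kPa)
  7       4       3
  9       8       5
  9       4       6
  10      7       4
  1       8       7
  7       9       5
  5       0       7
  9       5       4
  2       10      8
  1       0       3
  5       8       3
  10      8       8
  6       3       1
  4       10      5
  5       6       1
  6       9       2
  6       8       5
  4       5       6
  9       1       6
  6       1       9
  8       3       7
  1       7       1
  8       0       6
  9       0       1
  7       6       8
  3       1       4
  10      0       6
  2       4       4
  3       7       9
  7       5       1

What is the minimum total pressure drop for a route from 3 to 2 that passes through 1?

12 kPa

Best 3 to 1: 3 → 1 costing 4
Shortest 1→2: 1 → 7 → 4 → 2 = 8
Total via 1: 4 + 8 = 12 kPa.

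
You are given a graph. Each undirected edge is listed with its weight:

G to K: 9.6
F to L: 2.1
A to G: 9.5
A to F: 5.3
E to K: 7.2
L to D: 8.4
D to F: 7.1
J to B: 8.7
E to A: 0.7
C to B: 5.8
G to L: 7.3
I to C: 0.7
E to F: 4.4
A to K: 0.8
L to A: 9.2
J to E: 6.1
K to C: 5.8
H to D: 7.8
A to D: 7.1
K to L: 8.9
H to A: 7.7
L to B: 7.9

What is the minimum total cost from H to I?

Settle nodes by increasing distance from H:
H: 0
A: 7.7  (via H)
D: 7.8  (via H)
E: 8.4  (via A)
K: 8.5  (via A)
F: 12.8  (via E)
C: 14.3  (via K)
J: 14.5  (via E)
L: 14.9  (via F)
I: 15  (via C)
Shortest route: H–A–K–C–I = 15.

15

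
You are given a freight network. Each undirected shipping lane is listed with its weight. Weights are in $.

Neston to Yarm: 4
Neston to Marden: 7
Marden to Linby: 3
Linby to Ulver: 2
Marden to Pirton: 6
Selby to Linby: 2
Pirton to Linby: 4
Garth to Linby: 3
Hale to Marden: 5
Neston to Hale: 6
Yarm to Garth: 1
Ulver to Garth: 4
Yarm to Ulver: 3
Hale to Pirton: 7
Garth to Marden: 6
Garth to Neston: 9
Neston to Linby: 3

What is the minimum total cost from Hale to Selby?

$10

Running Dijkstra from Hale:
Hale: 0
Marden: 5  (via Hale)
Neston: 6  (via Hale)
Pirton: 7  (via Hale)
Linby: 8  (via Marden)
Ulver: 10  (via Linby)
Selby: 10  (via Linby)
Shortest route: Hale–Marden–Linby–Selby = $10.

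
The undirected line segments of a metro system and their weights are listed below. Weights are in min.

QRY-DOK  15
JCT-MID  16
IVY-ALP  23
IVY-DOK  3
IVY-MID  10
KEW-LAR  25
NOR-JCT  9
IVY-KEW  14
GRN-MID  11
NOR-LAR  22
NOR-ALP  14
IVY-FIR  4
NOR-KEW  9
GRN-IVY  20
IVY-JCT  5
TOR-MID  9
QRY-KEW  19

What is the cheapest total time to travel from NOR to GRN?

Running Dijkstra from NOR:
NOR: 0
JCT: 9  (via NOR)
KEW: 9  (via NOR)
IVY: 14  (via JCT)
ALP: 14  (via NOR)
DOK: 17  (via IVY)
FIR: 18  (via IVY)
LAR: 22  (via NOR)
MID: 24  (via IVY)
QRY: 28  (via KEW)
TOR: 33  (via MID)
GRN: 34  (via IVY)
Shortest route: NOR → JCT → IVY → GRN = 34 min.

34 min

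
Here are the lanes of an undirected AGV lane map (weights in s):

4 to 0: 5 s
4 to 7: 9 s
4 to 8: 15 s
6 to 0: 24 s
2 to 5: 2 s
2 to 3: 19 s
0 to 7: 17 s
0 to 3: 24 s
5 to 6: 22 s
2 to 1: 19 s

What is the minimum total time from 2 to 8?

Enumerating some paths:
2 → 3 → 0 → 7 → 4 → 8: 19+24+17+9+15 = 84
2 → 5 → 6 → 0 → 4 → 8: 2+22+24+5+15 = 68
2 → 3 → 0 → 4 → 8: 19+24+5+15 = 63
The minimum is 63 s via 2 → 3 → 0 → 4 → 8.

63 s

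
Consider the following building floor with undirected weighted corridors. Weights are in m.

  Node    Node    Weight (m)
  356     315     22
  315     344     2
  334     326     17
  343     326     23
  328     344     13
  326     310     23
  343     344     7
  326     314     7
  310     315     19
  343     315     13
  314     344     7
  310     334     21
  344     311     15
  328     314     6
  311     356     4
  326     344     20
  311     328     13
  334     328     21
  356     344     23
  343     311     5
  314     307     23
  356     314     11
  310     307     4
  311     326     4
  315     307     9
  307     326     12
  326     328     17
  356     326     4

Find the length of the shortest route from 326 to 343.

Candidate routes:
326 → 314 → 344 → 343: 7+7+7 = 21
326 → 311 → 343: 4+5 = 9
326 → 356 → 311 → 343: 4+4+5 = 13
Cheapest is 326 → 311 → 343 at 9 m.

9 m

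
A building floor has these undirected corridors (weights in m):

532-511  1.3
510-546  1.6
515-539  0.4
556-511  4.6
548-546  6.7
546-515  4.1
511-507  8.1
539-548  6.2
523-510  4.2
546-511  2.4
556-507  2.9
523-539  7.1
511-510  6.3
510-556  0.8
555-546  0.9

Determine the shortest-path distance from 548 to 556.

9.1 m

Settle nodes by increasing distance from 548:
548: 0
539: 6.2  (via 548)
515: 6.6  (via 539)
546: 6.7  (via 548)
555: 7.6  (via 546)
510: 8.3  (via 546)
556: 9.1  (via 510)
Shortest route: 548 → 546 → 510 → 556 = 9.1 m.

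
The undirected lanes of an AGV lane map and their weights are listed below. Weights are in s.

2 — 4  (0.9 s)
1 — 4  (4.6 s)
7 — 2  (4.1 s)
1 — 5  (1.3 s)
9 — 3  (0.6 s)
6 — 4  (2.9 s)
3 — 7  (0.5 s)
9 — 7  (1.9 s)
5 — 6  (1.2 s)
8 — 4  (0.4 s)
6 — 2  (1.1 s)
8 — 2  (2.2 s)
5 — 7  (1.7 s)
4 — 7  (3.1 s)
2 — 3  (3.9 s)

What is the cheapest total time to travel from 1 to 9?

4.1 s

Running Dijkstra from 1:
1: 0
5: 1.3  (via 1)
6: 2.5  (via 5)
7: 3  (via 5)
3: 3.5  (via 7)
2: 3.6  (via 6)
9: 4.1  (via 3)
Shortest route: 1 → 5 → 7 → 3 → 9 = 4.1 s.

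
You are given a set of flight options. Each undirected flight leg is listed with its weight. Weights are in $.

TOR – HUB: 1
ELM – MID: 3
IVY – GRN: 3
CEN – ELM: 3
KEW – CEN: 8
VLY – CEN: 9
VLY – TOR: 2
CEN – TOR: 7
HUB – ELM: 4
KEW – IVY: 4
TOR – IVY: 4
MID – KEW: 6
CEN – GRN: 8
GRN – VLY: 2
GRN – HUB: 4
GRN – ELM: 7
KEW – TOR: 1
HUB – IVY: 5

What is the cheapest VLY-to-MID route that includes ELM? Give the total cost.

Best VLY to ELM: VLY → TOR → HUB → ELM costing 7
Best ELM to MID: ELM → MID costing 3
Total via ELM: 7 + 3 = $10.

$10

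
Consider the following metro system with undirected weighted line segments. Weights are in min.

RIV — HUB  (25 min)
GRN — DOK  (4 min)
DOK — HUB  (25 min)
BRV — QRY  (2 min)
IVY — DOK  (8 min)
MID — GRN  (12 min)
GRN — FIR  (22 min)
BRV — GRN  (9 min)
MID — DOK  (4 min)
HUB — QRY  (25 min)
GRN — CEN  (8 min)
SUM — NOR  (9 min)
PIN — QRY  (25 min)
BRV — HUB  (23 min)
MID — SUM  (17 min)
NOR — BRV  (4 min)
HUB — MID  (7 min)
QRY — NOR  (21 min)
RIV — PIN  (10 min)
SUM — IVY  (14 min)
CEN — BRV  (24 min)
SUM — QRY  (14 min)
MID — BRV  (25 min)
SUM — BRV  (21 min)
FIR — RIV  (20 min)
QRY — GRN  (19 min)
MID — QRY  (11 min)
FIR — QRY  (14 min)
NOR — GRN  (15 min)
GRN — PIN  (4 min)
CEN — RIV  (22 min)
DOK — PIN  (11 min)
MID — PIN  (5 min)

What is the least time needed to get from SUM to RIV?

Candidate routes:
SUM - MID - DOK - GRN - PIN - RIV: 17+4+4+4+10 = 39
SUM - NOR - BRV - GRN - PIN - RIV: 9+4+9+4+10 = 36
SUM - NOR - GRN - PIN - RIV: 9+15+4+10 = 38
SUM - MID - PIN - RIV: 17+5+10 = 32
Cheapest is SUM - MID - PIN - RIV at 32 min.

32 min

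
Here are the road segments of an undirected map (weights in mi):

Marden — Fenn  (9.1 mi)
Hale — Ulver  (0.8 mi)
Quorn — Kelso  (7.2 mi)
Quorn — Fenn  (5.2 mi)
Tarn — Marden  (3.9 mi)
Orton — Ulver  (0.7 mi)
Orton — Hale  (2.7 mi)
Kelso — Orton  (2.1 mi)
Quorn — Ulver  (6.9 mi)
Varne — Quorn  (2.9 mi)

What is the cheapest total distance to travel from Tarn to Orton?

Shortest distances from Tarn:
Tarn: 0
Marden: 3.9  (via Tarn)
Fenn: 13  (via Marden)
Quorn: 18.2  (via Fenn)
Varne: 21.1  (via Quorn)
Ulver: 25.1  (via Quorn)
Kelso: 25.4  (via Quorn)
Orton: 25.8  (via Ulver)
Shortest route: Tarn–Marden–Fenn–Quorn–Ulver–Orton = 25.8 mi.

25.8 mi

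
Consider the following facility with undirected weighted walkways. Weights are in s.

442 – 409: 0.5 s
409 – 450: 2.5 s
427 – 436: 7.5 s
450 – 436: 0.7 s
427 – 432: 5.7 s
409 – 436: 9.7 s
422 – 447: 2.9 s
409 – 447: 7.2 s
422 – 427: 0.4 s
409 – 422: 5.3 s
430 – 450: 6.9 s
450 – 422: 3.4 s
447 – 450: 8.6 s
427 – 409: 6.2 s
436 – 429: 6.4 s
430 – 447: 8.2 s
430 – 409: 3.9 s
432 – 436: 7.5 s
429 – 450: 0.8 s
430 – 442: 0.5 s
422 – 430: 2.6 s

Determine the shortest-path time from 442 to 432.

Shortest distances from 442:
442: 0
409: 0.5  (via 442)
430: 0.5  (via 442)
450: 3  (via 409)
422: 3.1  (via 430)
427: 3.5  (via 422)
436: 3.7  (via 450)
429: 3.8  (via 450)
447: 6  (via 422)
432: 9.2  (via 427)
Shortest route: 442 → 430 → 422 → 427 → 432 = 9.2 s.

9.2 s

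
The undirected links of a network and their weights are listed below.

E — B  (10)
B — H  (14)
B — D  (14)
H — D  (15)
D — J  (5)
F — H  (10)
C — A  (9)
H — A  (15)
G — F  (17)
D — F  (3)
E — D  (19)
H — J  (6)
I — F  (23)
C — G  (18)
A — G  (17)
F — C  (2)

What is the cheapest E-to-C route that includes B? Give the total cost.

Best E to B: E → B costing 10
Shortest B→C: B → D → F → C = 19
Total via B: 10 + 19 = 29.

29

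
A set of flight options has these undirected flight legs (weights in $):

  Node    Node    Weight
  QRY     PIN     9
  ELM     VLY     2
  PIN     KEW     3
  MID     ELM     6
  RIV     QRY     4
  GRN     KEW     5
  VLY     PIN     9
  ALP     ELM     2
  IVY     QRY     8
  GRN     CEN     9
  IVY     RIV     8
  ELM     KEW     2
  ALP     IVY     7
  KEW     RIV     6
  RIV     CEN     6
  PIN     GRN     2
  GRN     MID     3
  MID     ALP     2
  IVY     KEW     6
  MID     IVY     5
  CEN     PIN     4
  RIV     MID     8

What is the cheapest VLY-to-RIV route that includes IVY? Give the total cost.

Best VLY to IVY: VLY–ELM–KEW–IVY costing 10
Shortest IVY→RIV: IVY–RIV = 8
Total via IVY: 10 + 8 = $18.

$18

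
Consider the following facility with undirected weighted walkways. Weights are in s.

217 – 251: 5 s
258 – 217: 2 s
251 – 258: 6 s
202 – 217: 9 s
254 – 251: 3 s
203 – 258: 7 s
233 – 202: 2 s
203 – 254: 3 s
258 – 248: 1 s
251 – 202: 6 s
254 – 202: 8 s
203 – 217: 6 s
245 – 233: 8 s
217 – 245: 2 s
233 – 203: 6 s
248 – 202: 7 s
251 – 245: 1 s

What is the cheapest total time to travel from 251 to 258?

Settle nodes by increasing distance from 251:
251: 0
245: 1  (via 251)
217: 3  (via 245)
254: 3  (via 251)
258: 5  (via 217)
Shortest route: 251 → 245 → 217 → 258 = 5 s.

5 s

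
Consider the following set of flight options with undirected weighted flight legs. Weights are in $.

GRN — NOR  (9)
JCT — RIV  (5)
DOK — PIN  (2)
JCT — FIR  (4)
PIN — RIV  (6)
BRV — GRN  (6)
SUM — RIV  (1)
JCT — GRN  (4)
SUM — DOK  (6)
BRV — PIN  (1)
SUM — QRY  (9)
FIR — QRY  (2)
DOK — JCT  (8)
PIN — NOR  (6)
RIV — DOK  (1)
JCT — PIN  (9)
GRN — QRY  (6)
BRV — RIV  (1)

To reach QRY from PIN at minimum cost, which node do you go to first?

Compare a few routes:
PIN–BRV–RIV–SUM–QRY: 1+1+1+9 = 12
PIN–DOK–RIV–SUM–QRY: 2+1+1+9 = 13
PIN–BRV–RIV–JCT–FIR–QRY: 1+1+5+4+2 = 13
Cheapest is PIN–BRV–RIV–SUM–QRY at $12.
So from PIN the first move is to BRV.

BRV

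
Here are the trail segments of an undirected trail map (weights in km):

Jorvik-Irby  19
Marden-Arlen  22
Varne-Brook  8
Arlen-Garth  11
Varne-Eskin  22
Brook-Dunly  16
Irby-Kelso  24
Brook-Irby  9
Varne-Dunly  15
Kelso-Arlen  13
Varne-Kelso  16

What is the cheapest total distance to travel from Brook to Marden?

59 km

Settle nodes by increasing distance from Brook:
Brook: 0
Varne: 8  (via Brook)
Irby: 9  (via Brook)
Dunly: 16  (via Brook)
Kelso: 24  (via Varne)
Jorvik: 28  (via Irby)
Eskin: 30  (via Varne)
Arlen: 37  (via Kelso)
Garth: 48  (via Arlen)
Marden: 59  (via Arlen)
Shortest route: Brook → Varne → Kelso → Arlen → Marden = 59 km.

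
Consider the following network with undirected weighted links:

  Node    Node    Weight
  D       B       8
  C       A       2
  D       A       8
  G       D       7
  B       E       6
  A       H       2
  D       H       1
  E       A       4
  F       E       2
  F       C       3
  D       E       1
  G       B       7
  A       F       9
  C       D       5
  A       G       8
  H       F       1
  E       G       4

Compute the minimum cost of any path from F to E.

Candidate routes:
F - H - D - E: 1+1+1 = 3
F - E: 2 = 2
Cheapest is F - E at 2.

2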